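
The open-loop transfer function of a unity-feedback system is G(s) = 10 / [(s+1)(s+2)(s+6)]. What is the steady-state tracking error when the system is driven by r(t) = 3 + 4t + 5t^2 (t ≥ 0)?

System type = 0 (no poles at s=0). Taking each input component in turn:
  • 3: e_ss = 3/(1+K_p) with K_p=5/6 → 18/11.
  • 4t: a type-0 system cannot track it, e_ss → ∞.
  • 5t^2: a type-0 system cannot track it, e_ss → ∞.
The unbounded component dominates.

infinity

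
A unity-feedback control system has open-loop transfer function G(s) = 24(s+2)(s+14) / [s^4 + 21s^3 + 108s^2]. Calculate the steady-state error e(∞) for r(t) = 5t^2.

45/28

Lowest-order denominator term is 108s^2, so the open loop has 2 poles at the origin → type 2 system.
K_a = lim_{s→0} s^2·G(s) = 24·2·14 / 108 = 56/9.
r(t) = 5t^2 gives R(s) = 10/s^3.
e_ss = 10/K_a = 10/(56/9) = 45/28.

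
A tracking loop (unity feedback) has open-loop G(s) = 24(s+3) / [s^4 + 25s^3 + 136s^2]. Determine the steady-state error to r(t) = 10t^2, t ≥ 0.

Lowest-order denominator term is 136s^2, so the open loop has 2 poles at the origin → type 2 system.
K_a = lim_{s→0} s^2·G(s) = 24·3 / 136 = 9/17.
r(t) = 10t^2 gives R(s) = 20/s^3.
e_ss = 20/K_a = 20/(9/17) = 340/9.

340/9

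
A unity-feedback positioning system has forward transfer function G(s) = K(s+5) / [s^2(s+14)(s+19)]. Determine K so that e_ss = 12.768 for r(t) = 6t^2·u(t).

50

The open loop has two poles at the origin → type 2 system.
K_a = lim_{s→0} s^2·G(s) = K·5 / (14·19) = (5/266)·K.
e_ss = 12/K_a = 12.768 ⇒ K_a = 125/133 ⇒ K = (125/133)/(5/266) = 50.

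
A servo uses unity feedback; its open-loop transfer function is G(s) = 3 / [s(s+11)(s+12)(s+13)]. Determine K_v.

1/572

The open loop has one pole at the origin → type 1 system.
K_v = lim_{s→0} s·G(s) = 3 / (11·12·13) = 1/572.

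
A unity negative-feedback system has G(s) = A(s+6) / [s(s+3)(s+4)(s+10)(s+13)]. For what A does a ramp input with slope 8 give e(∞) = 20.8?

100

System type = 1 (one pole at s=0).
K_v = lim_{s→0} s·G(s) = A·6 / (3·4·10·13) = (1/260)·A.
e_ss = 8/K_v = 20.8 ⇒ K_v = 5/13 ⇒ A = (5/13)/(1/260) = 100.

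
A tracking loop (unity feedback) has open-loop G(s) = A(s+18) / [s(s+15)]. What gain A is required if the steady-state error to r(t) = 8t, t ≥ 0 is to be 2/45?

150

System type = 1 (one pole at s=0).
K_v = lim_{s→0} s·G(s) = A·18 / (15) = 1.2·A.
e_ss = 8/K_v = 2/45 ⇒ K_v = 180 ⇒ A = 180/1.2 = 150.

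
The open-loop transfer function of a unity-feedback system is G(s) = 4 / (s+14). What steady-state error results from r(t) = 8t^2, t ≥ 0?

infinity

G(s) has no factors of s in the denominator, so the system is type 0.
K_a = lim_{s→0} s^2·G(s) = 0; the steady-state error to this parabolic input grows without bound.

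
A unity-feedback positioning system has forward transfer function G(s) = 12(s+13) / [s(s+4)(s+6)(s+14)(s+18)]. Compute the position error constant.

K_p = lim_{s→0} G(s); with 1 pole at the origin the limit diverges, so K_p = ∞.

infinity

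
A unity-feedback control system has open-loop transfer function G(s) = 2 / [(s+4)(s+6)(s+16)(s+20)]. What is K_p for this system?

The open loop has no poles at the origin → type 0 system.
K_p = lim_{s→0} G(s) = 2 / (4·6·16·20) = 1/3840.

1/3840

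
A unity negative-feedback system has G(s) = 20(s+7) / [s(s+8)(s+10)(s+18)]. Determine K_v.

System type = 1 (one pole at s=0).
K_v = lim_{s→0} s·G(s) = 20·7 / (8·10·18) = 7/72.

7/72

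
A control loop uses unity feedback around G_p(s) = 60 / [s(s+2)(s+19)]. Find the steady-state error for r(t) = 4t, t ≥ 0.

38/15

One free integrator in G_p(s): this is a type 1 system.
K_v = lim_{s→0} s·G_p(s) = 60 / (2·19) = 30/19.
e_ss = 4/K_v = 4/(30/19) = 38/15.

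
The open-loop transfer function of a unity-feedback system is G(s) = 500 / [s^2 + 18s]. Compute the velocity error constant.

The denominator has no term below 18s — 1 pole at s=0, type 1.
K_v = lim_{s→0} s·G(s) = 500 / 18 = 250/9.

250/9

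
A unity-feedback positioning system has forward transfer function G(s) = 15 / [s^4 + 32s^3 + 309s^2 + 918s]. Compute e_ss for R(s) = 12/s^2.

Lowest-order denominator term is 918s, so the open loop has 1 pole at the origin → type 1 system.
K_v = lim_{s→0} s·G(s) = 15 / 918 = 5/306.
e_ss = 12/K_v = 12/(5/306) = 734.4.

734.4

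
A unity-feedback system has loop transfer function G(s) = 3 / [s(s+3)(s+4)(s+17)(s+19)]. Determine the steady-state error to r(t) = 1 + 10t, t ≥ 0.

12920

System type = 1 (one pole at s=0). Treating each term separately:
  • 1: tracked with zero error.
  • 10t: e_ss = 10/K_v with K_v=1/1292 → 12920.
Total e_ss = 12920.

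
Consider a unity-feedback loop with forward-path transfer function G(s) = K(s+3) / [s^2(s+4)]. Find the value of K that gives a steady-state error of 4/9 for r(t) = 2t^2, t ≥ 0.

12

Two free integrators in G(s): this is a type 2 system.
K_a = lim_{s→0} s^2·G(s) = K·3 / (4) = 0.75·K.
e_ss = 4/K_a = 4/9 ⇒ K_a = 9 ⇒ K = 9/0.75 = 12.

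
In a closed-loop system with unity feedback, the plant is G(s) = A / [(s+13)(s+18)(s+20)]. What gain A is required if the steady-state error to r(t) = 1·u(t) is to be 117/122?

200

G(s) has no factors of s in the denominator, so the system is type 0.
K_p = lim_{s→0} G(s) = A / (13·18·20) = (1/4680)·A.
e_ss = 1/(1 + K_p) = 117/122 ⇒ 1 + (1/4680)·A = 122/117 ⇒ A = 200.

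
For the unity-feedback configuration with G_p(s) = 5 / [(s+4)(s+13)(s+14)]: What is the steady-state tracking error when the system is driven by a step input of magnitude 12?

No free integrators in G_p(s): this is a type 0 system.
K_p = lim_{s→0} G_p(s) = 5 / (4·13·14) = 5/728.
e_ss = 12/(1 + K_p) = 12/(733/728) = 8736/733.

8736/733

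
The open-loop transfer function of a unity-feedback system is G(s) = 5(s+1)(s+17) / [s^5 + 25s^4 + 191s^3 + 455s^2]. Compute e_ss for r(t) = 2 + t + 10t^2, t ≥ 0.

1820/17

Lowest-order denominator term is 455s^2, so the open loop has 2 poles at the origin → type 2 system. Taking each input component in turn:
  • 2: tracked with zero error.
  • t: tracked with zero error.
  • 10t^2: e_ss = 20/K_a with K_a=17/91 → 1820/17.
Total e_ss = 1820/17.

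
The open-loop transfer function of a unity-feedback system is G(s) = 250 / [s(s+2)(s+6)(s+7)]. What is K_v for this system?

125/42

G(s) has one factor of s in the denominator, so the system is type 1.
K_v = lim_{s→0} s·G(s) = 250 / (2·6·7) = 125/42.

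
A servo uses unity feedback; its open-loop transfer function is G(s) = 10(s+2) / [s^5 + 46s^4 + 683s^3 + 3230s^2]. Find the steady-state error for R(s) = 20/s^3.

Lowest-order denominator term is 3230s^2, so the open loop has 2 poles at the origin → type 2 system.
K_a = lim_{s→0} s^2·G(s) = 10·2 / 3230 = 2/323.
r(t) = 10t^2 gives R(s) = 20/s^3.
e_ss = 20/K_a = 20/(2/323) = 3230.

3230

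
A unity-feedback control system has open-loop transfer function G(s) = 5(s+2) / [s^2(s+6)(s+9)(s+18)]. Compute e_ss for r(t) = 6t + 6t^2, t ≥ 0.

1166.4

System type = 2 (two poles at s=0). Taking each input component in turn:
  • 6t: tracked with zero error.
  • 6t^2: e_ss = 12/K_a with K_a=5/486 → 1166.4.
Total e_ss = 1166.4.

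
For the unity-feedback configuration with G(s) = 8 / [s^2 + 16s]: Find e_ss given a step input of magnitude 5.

0

Lowest-order denominator term is 16s, so the open loop has 1 pole at the origin → type 1 system.
A type-1 system has K_p = ∞, so it tracks a step input with zero steady-state error.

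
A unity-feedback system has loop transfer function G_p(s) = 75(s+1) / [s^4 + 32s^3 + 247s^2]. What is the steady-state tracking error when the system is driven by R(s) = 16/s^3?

Lowest-order denominator term is 247s^2, so the open loop has 2 poles at the origin → type 2 system.
K_a = lim_{s→0} s^2·G_p(s) = 75·1 / 247 = 75/247.
r(t) = 8t^2 gives R(s) = 16/s^3.
e_ss = 16/K_a = 16/(75/247) = 3952/75.

3952/75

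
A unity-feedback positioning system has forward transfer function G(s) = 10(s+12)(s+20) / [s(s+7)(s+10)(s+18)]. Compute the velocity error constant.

40/21

System type = 1 (one pole at s=0).
K_v = lim_{s→0} s·G(s) = 10·12·20 / (7·10·18) = 40/21.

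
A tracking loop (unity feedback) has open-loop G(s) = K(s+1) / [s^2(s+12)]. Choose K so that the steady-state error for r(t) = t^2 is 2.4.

10

System type = 2 (two poles at s=0).
K_a = lim_{s→0} s^2·G(s) = K·1 / (12) = (1/12)·K.
e_ss = 2/K_a = 2.4 ⇒ K_a = 5/6 ⇒ K = (5/6)/(1/12) = 10.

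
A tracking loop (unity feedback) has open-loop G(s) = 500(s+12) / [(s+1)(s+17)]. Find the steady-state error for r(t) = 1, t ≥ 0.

System type = 0 (no poles at s=0).
K_p = lim_{s→0} G(s) = 500·12 / (1·17) = 6000/17.
e_ss = 1/(1 + K_p) = 1/(6017/17) = 17/6017.

17/6017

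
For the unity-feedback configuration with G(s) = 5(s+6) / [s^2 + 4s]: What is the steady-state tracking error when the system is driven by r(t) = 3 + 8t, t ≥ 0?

Factoring s from the denominator leaves a polynomial with constant term 4, so the system is type 1. By superposition:
  • 3: tracked with zero error.
  • 8t: e_ss = 8/K_v with K_v=7.5 → 16/15.
Total e_ss = 16/15.

16/15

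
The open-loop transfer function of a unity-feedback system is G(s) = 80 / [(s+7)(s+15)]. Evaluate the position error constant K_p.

16/21

The open loop has no poles at the origin → type 0 system.
K_p = lim_{s→0} G(s) = 80 / (7·15) = 16/21.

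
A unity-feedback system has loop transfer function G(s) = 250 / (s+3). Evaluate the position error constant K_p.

G(s) has no factors of s in the denominator, so the system is type 0.
K_p = lim_{s→0} G(s) = 250 / (3) = 250/3.

250/3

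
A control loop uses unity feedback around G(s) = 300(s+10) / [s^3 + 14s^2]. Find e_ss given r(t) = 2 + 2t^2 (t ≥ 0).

Factoring s^2 from the denominator leaves a polynomial with constant term 14, so the system is type 2. Taking each input component in turn:
  • 2: tracked with zero error.
  • 2t^2: e_ss = 4/K_a with K_a=1500/7 → 7/375.
Total e_ss = 7/375.

7/375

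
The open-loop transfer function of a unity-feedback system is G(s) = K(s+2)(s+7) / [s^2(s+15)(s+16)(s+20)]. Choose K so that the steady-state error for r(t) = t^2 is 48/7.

100

Two free integrators in G(s): this is a type 2 system.
K_a = lim_{s→0} s^2·G(s) = K·2·7 / (15·16·20) = (7/2400)·K.
e_ss = 2/K_a = 48/7 ⇒ K_a = 7/24 ⇒ K = (7/24)/(7/2400) = 100.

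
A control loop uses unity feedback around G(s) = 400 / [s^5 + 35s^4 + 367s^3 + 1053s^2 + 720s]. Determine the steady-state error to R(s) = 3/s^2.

Lowest-order denominator term is 720s, so the open loop has 1 pole at the origin → type 1 system.
K_v = lim_{s→0} s·G(s) = 400 / 720 = 5/9.
e_ss = 3/K_v = 3/(5/9) = 5.4.

5.4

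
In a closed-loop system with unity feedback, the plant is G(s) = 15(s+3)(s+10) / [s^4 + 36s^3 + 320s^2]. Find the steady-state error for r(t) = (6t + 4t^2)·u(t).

256/45

The denominator has no term below 320s^2 — 2 poles at s=0, type 2. By superposition:
  • 6t: tracked with zero error.
  • 4t^2: e_ss = 8/K_a with K_a=45/32 → 256/45.
Total e_ss = 256/45.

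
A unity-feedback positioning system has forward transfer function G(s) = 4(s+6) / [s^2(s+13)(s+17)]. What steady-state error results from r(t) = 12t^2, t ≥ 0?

The open loop has two poles at the origin → type 2 system.
K_a = lim_{s→0} s^2·G(s) = 4·6 / (13·17) = 24/221.
r(t) = 12t^2 gives R(s) = 24/s^3.
e_ss = 24/K_a = 24/(24/221) = 221.

221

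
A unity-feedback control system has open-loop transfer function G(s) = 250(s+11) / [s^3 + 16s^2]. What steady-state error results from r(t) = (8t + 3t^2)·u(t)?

48/1375

Lowest-order denominator term is 16s^2, so the open loop has 2 poles at the origin → type 2 system. Taking each input component in turn:
  • 8t: tracked with zero error.
  • 3t^2: e_ss = 6/K_a with K_a=171.875 → 48/1375.
Total e_ss = 48/1375.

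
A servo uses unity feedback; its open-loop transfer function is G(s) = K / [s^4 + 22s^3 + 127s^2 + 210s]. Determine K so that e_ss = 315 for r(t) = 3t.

The denominator has no term below 210s — 1 pole at s=0, type 1.
K_v = lim_{s→0} s·G(s) = K / 210 = (1/210)·K.
e_ss = 3/K_v = 315 ⇒ K_v = 1/105 ⇒ K = (1/105)/(1/210) = 2.

2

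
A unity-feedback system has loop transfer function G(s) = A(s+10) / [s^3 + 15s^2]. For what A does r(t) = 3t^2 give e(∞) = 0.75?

12

The denominator has no term below 15s^2 — 2 poles at s=0, type 2.
K_a = lim_{s→0} s^2·G(s) = A·10 / 15 = (2/3)·A.
e_ss = 6/K_a = 0.75 ⇒ K_a = 8 ⇒ A = 8/(2/3) = 12.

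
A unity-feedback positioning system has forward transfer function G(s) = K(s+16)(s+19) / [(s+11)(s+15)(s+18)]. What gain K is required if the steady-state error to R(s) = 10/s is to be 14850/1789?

The open loop has no poles at the origin → type 0 system.
K_p = lim_{s→0} G(s) = K·16·19 / (11·15·18) = (152/1485)·K.
e_ss = 10/(1 + K_p) = 14850/1789 ⇒ 1 + (152/1485)·K = 1789/1485 ⇒ K = 2.

2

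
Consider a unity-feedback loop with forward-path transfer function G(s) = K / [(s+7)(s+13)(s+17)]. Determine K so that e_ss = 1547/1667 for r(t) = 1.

120

No free integrators in G(s): this is a type 0 system.
K_p = lim_{s→0} G(s) = K / (7·13·17) = (1/1547)·K.
e_ss = 1/(1 + K_p) = 1547/1667 ⇒ 1 + (1/1547)·K = 1667/1547 ⇒ K = 120.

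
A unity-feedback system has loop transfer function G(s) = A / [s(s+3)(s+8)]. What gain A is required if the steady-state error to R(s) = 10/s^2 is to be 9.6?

25

One free integrator in G(s): this is a type 1 system.
K_v = lim_{s→0} s·G(s) = A / (3·8) = (1/24)·A.
e_ss = 10/K_v = 9.6 ⇒ K_v = 25/24 ⇒ A = (25/24)/(1/24) = 25.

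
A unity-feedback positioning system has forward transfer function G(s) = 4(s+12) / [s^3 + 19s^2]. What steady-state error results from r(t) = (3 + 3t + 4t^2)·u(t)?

19/6

Lowest-order denominator term is 19s^2, so the open loop has 2 poles at the origin → type 2 system. Treating each term separately:
  • 3: tracked with zero error.
  • 3t: tracked with zero error.
  • 4t^2: e_ss = 8/K_a with K_a=48/19 → 19/6.
Total e_ss = 19/6.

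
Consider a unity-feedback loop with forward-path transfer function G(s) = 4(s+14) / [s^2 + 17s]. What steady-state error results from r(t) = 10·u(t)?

The denominator has no term below 17s — 1 pole at s=0, type 1.
A type-1 system has K_p = ∞, so it tracks a step input with zero steady-state error.

0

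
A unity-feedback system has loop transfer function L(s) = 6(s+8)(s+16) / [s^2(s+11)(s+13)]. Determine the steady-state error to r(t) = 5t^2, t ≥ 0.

715/384

System type = 2 (two poles at s=0).
K_a = lim_{s→0} s^2·L(s) = 6·8·16 / (11·13) = 768/143.
r(t) = 5t^2 gives R(s) = 10/s^3.
e_ss = 10/K_a = 10/(768/143) = 715/384.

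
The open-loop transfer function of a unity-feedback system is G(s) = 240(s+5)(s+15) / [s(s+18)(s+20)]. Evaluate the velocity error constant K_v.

System type = 1 (one pole at s=0).
K_v = lim_{s→0} s·G(s) = 240·5·15 / (18·20) = 50.

50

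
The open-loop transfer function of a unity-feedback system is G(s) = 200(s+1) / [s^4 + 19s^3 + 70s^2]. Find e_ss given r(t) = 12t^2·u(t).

8.4

The denominator has no term below 70s^2 — 2 poles at s=0, type 2.
K_a = lim_{s→0} s^2·G(s) = 200·1 / 70 = 20/7.
r(t) = 12t^2 gives R(s) = 24/s^3.
e_ss = 24/K_a = 24/(20/7) = 8.4.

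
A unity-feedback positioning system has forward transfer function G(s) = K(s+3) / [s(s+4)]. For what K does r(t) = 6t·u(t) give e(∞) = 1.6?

The open loop has one pole at the origin → type 1 system.
K_v = lim_{s→0} s·G(s) = K·3 / (4) = 0.75·K.
e_ss = 6/K_v = 1.6 ⇒ K_v = 3.75 ⇒ K = 3.75/0.75 = 5.

5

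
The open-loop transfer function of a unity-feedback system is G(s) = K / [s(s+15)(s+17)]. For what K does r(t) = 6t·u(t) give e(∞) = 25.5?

One free integrator in G(s): this is a type 1 system.
K_v = lim_{s→0} s·G(s) = K / (15·17) = (1/255)·K.
e_ss = 6/K_v = 25.5 ⇒ K_v = 4/17 ⇒ K = (4/17)/(1/255) = 60.

60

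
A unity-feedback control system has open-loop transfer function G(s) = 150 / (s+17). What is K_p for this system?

150/17

G(s) has no factors of s in the denominator, so the system is type 0.
K_p = lim_{s→0} G(s) = 150 / (17) = 150/17.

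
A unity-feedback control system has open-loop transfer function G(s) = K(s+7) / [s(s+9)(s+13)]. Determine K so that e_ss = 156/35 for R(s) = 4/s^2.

G(s) has one factor of s in the denominator, so the system is type 1.
K_v = lim_{s→0} s·G(s) = K·7 / (9·13) = (7/117)·K.
e_ss = 4/K_v = 156/35 ⇒ K_v = 35/39 ⇒ K = (35/39)/(7/117) = 15.

15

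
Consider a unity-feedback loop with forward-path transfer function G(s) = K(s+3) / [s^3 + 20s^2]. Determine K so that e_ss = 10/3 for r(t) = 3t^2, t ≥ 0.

The denominator has no term below 20s^2 — 2 poles at s=0, type 2.
K_a = lim_{s→0} s^2·G(s) = K·3 / 20 = 0.15·K.
e_ss = 6/K_a = 10/3 ⇒ K_a = 1.8 ⇒ K = 1.8/0.15 = 12.

12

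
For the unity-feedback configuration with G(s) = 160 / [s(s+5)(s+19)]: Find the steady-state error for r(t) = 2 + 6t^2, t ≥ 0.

infinity

The open loop has one pole at the origin → type 1 system. By superposition:
  • 2: tracked with zero error.
  • 6t^2: a type-1 system cannot track it, e_ss → ∞.
The unbounded component dominates.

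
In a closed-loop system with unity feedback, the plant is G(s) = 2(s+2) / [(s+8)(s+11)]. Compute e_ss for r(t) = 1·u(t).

System type = 0 (no poles at s=0).
K_p = lim_{s→0} G(s) = 2·2 / (8·11) = 1/22.
e_ss = 1/(1 + K_p) = 1/(23/22) = 22/23.

22/23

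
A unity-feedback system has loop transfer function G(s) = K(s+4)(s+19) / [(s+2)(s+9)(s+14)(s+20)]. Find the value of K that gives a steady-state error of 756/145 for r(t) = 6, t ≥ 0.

System type = 0 (no poles at s=0).
K_p = lim_{s→0} G(s) = K·4·19 / (2·9·14·20) = (19/1260)·K.
e_ss = 6/(1 + K_p) = 756/145 ⇒ 1 + (19/1260)·K = 145/126 ⇒ K = 10.

10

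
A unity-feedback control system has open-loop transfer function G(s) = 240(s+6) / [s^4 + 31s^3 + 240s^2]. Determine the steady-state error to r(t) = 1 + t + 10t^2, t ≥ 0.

Lowest-order denominator term is 240s^2, so the open loop has 2 poles at the origin → type 2 system. Treating each term separately:
  • 1: tracked with zero error.
  • t: tracked with zero error.
  • 10t^2: e_ss = 20/K_a with K_a=6 → 10/3.
Total e_ss = 10/3.

10/3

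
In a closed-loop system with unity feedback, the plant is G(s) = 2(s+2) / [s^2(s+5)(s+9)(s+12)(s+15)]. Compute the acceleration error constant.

1/2025

G(s) has two factors of s in the denominator, so the system is type 2.
K_a = lim_{s→0} s^2·G(s) = 2·2 / (5·9·12·15) = 1/2025.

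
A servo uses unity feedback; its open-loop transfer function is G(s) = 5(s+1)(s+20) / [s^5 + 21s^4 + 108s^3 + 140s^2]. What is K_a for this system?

The denominator has no term below 140s^2 — 2 poles at s=0, type 2.
K_a = lim_{s→0} s^2·G(s) = 5·1·20 / 140 = 5/7.

5/7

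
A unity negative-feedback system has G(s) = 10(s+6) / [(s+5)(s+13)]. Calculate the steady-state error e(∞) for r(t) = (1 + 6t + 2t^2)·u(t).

infinity

No free integrators in G(s): this is a type 0 system. By superposition:
  • 1: e_ss = 1/(1+K_p) with K_p=12/13 → 0.52.
  • 6t: a type-0 system cannot track it, e_ss → ∞.
  • 2t^2: a type-0 system cannot track it, e_ss → ∞.
The unbounded component dominates.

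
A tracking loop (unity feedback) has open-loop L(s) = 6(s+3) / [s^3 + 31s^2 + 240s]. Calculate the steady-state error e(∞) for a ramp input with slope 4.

Lowest-order denominator term is 240s, so the open loop has 1 pole at the origin → type 1 system.
K_v = lim_{s→0} s·L(s) = 6·3 / 240 = 0.075.
e_ss = 4/K_v = 4/0.075 = 160/3.

160/3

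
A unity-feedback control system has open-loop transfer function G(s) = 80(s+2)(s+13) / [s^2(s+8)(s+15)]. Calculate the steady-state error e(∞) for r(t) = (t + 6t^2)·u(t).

9/13

G(s) has two factors of s in the denominator, so the system is type 2. Treating each term separately:
  • t: tracked with zero error.
  • 6t^2: e_ss = 12/K_a with K_a=52/3 → 9/13.
Total e_ss = 9/13.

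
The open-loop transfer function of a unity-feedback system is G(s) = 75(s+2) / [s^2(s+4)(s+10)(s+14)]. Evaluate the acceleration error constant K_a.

15/56

G(s) has two factors of s in the denominator, so the system is type 2.
K_a = lim_{s→0} s^2·G(s) = 75·2 / (4·10·14) = 15/56.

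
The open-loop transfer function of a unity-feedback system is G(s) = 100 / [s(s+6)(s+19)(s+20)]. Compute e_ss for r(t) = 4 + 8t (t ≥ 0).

182.4

One free integrator in G(s): this is a type 1 system. Treating each term separately:
  • 4: tracked with zero error.
  • 8t: e_ss = 8/K_v with K_v=5/114 → 182.4.
Total e_ss = 182.4.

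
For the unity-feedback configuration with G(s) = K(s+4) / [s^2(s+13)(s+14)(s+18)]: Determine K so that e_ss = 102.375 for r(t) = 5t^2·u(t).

System type = 2 (two poles at s=0).
K_a = lim_{s→0} s^2·G(s) = K·4 / (13·14·18) = (1/819)·K.
e_ss = 10/K_a = 102.375 ⇒ K_a = 80/819 ⇒ K = (80/819)/(1/819) = 80.

80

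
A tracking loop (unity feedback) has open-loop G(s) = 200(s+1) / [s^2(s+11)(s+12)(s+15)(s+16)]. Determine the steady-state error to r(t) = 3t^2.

The open loop has two poles at the origin → type 2 system.
K_a = lim_{s→0} s^2·G(s) = 200·1 / (11·12·15·16) = 5/792.
r(t) = 3t^2 gives R(s) = 6/s^3.
e_ss = 6/K_a = 6/(5/792) = 950.4.

950.4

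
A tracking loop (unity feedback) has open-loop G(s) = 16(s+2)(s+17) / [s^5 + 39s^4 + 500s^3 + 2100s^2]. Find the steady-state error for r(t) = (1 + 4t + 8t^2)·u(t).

1050/17

The denominator has no term below 2100s^2 — 2 poles at s=0, type 2. Treating each term separately:
  • 1: tracked with zero error.
  • 4t: tracked with zero error.
  • 8t^2: e_ss = 16/K_a with K_a=136/525 → 1050/17.
Total e_ss = 1050/17.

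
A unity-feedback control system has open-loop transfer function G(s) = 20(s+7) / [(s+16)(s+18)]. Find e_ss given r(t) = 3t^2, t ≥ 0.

No free integrators in G(s): this is a type 0 system.
K_a = lim_{s→0} s^2·G(s) = 0; the steady-state error to this parabolic input grows without bound.

infinity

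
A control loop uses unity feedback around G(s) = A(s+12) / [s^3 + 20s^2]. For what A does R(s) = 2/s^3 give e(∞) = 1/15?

Factoring s^2 from the denominator leaves a polynomial with constant term 20, so the system is type 2.
K_a = lim_{s→0} s^2·G(s) = A·12 / 20 = 0.6·A.
e_ss = 2/K_a = 1/15 ⇒ K_a = 30 ⇒ A = 30/0.6 = 50.

50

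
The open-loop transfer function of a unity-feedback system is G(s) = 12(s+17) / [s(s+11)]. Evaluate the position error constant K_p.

K_p = lim_{s→0} G(s); with 1 pole at the origin the limit diverges, so K_p = ∞.

infinity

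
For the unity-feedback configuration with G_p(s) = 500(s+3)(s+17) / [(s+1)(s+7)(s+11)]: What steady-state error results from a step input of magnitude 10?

No free integrators in G_p(s): this is a type 0 system.
K_p = lim_{s→0} G_p(s) = 500·3·17 / (1·7·11) = 25500/77.
e_ss = 10/(1 + K_p) = 10/(25577/77) = 770/25577.

770/25577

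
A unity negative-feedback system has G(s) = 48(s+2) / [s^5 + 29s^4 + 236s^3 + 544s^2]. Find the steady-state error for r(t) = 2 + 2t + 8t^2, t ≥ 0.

272/3

Lowest-order denominator term is 544s^2, so the open loop has 2 poles at the origin → type 2 system. Taking each input component in turn:
  • 2: tracked with zero error.
  • 2t: tracked with zero error.
  • 8t^2: e_ss = 16/K_a with K_a=3/17 → 272/3.
Total e_ss = 272/3.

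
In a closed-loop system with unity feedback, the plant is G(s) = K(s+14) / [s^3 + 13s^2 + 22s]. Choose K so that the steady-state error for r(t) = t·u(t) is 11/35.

The denominator has no term below 22s — 1 pole at s=0, type 1.
K_v = lim_{s→0} s·G(s) = K·14 / 22 = (7/11)·K.
e_ss = 1/K_v = 11/35 ⇒ K_v = 35/11 ⇒ K = (35/11)/(7/11) = 5.

5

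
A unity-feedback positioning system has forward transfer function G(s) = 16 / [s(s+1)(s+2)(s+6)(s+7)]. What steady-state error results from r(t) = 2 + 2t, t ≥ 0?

10.5

One free integrator in G(s): this is a type 1 system. Treating each term separately:
  • 2: tracked with zero error.
  • 2t: e_ss = 2/K_v with K_v=4/21 → 10.5.
Total e_ss = 10.5.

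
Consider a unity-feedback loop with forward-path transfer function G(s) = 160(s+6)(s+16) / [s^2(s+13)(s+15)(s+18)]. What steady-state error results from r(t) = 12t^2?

G(s) has two factors of s in the denominator, so the system is type 2.
K_a = lim_{s→0} s^2·G(s) = 160·6·16 / (13·15·18) = 512/117.
r(t) = 12t^2 gives R(s) = 24/s^3.
e_ss = 24/K_a = 24/(512/117) = 351/64.

351/64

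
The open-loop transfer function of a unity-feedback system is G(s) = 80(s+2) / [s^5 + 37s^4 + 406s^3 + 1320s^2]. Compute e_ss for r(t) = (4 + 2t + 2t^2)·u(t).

33

Lowest-order denominator term is 1320s^2, so the open loop has 2 poles at the origin → type 2 system. Taking each input component in turn:
  • 4: tracked with zero error.
  • 2t: tracked with zero error.
  • 2t^2: e_ss = 4/K_a with K_a=4/33 → 33.
Total e_ss = 33.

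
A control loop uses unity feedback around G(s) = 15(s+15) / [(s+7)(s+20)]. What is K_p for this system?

No free integrators in G(s): this is a type 0 system.
K_p = lim_{s→0} G(s) = 15·15 / (7·20) = 45/28.

45/28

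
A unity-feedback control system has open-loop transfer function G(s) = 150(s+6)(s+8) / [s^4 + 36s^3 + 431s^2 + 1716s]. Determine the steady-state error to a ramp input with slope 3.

0.715

The denominator has no term below 1716s — 1 pole at s=0, type 1.
K_v = lim_{s→0} s·G(s) = 150·6·8 / 1716 = 600/143.
e_ss = 3/K_v = 3/(600/143) = 0.715.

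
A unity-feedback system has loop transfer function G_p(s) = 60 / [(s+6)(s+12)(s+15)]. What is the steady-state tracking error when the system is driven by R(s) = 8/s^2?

G_p(s) has no factors of s in the denominator, so the system is type 0.
For a type-0 system K_v = 0, so e_ss to a ramp input is unbounded.

infinity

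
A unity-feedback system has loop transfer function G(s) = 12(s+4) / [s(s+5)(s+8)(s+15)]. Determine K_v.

0.08

The open loop has one pole at the origin → type 1 system.
K_v = lim_{s→0} s·G(s) = 12·4 / (5·8·15) = 0.08.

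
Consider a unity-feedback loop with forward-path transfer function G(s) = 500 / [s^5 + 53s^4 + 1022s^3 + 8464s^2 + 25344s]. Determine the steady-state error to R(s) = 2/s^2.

101.376

Lowest-order denominator term is 25344s, so the open loop has 1 pole at the origin → type 1 system.
K_v = lim_{s→0} s·G(s) = 500 / 25344 = 125/6336.
e_ss = 2/K_v = 2/(125/6336) = 101.376.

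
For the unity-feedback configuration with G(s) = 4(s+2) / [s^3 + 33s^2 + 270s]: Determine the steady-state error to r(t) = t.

Lowest-order denominator term is 270s, so the open loop has 1 pole at the origin → type 1 system.
K_v = lim_{s→0} s·G(s) = 4·2 / 270 = 4/135.
e_ss = 1/K_v = 1/(4/135) = 33.75.

33.75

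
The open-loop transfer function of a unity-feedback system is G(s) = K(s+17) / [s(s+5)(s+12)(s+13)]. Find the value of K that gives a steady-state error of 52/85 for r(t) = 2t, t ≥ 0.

150

One free integrator in G(s): this is a type 1 system.
K_v = lim_{s→0} s·G(s) = K·17 / (5·12·13) = (17/780)·K.
e_ss = 2/K_v = 52/85 ⇒ K_v = 85/26 ⇒ K = (85/26)/(17/780) = 150.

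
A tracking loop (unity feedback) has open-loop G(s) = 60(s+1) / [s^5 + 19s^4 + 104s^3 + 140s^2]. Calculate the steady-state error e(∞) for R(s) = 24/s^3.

Lowest-order denominator term is 140s^2, so the open loop has 2 poles at the origin → type 2 system.
K_a = lim_{s→0} s^2·G(s) = 60·1 / 140 = 3/7.
r(t) = 12t^2 gives R(s) = 24/s^3.
e_ss = 24/K_a = 24/(3/7) = 56.

56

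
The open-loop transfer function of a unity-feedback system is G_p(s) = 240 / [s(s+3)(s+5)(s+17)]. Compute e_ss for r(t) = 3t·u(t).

The open loop has one pole at the origin → type 1 system.
K_v = lim_{s→0} s·G_p(s) = 240 / (3·5·17) = 16/17.
e_ss = 3/K_v = 3/(16/17) = 3.1875.

3.1875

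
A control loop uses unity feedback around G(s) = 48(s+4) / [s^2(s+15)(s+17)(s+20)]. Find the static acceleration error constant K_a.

System type = 2 (two poles at s=0).
K_a = lim_{s→0} s^2·G(s) = 48·4 / (15·17·20) = 16/425.

16/425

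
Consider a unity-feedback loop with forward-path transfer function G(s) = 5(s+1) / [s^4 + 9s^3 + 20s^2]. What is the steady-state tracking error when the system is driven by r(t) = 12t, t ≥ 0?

0

Lowest-order denominator term is 20s^2, so the open loop has 2 poles at the origin → type 2 system.
A type-2 system has K_v = ∞, so it tracks a ramp input with zero steady-state error.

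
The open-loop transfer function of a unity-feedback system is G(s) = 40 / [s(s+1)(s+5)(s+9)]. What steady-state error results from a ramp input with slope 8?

The open loop has one pole at the origin → type 1 system.
K_v = lim_{s→0} s·G(s) = 40 / (1·5·9) = 8/9.
e_ss = 8/K_v = 8/(8/9) = 9.

9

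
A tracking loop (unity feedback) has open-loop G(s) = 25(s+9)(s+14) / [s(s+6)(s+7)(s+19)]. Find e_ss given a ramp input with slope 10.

38/15

The open loop has one pole at the origin → type 1 system.
K_v = lim_{s→0} s·G(s) = 25·9·14 / (6·7·19) = 75/19.
e_ss = 10/K_v = 10/(75/19) = 38/15.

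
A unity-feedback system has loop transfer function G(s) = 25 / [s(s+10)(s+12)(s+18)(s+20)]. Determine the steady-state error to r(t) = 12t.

The open loop has one pole at the origin → type 1 system.
K_v = lim_{s→0} s·G(s) = 25 / (10·12·18·20) = 1/1728.
e_ss = 12/K_v = 12/(1/1728) = 20736.

20736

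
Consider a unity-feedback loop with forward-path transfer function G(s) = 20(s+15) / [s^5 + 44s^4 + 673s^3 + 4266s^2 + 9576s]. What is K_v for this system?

25/798

The denominator has no term below 9576s — 1 pole at s=0, type 1.
K_v = lim_{s→0} s·G(s) = 20·15 / 9576 = 25/798.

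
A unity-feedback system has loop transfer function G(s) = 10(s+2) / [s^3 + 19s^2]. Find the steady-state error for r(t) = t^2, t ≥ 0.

1.9

Lowest-order denominator term is 19s^2, so the open loop has 2 poles at the origin → type 2 system.
K_a = lim_{s→0} s^2·G(s) = 10·2 / 19 = 20/19.
r(t) = t^2 gives R(s) = 2/s^3.
e_ss = 2/K_a = 2/(20/19) = 1.9.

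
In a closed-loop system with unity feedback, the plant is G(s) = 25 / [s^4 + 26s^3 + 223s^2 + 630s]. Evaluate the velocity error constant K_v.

5/126

Factoring s from the denominator leaves a polynomial with constant term 630, so the system is type 1.
K_v = lim_{s→0} s·G(s) = 25 / 630 = 5/126.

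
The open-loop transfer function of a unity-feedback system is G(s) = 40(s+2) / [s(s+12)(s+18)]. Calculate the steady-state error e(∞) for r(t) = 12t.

32.4

The open loop has one pole at the origin → type 1 system.
K_v = lim_{s→0} s·G(s) = 40·2 / (12·18) = 10/27.
e_ss = 12/K_v = 12/(10/27) = 32.4.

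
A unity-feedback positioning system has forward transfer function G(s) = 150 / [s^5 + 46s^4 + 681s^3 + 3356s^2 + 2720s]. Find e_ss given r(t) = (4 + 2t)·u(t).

544/15

Lowest-order denominator term is 2720s, so the open loop has 1 pole at the origin → type 1 system. Taking each input component in turn:
  • 4: tracked with zero error.
  • 2t: e_ss = 2/K_v with K_v=15/272 → 544/15.
Total e_ss = 544/15.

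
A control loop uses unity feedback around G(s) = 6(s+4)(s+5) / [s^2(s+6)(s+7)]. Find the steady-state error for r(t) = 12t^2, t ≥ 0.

The open loop has two poles at the origin → type 2 system.
K_a = lim_{s→0} s^2·G(s) = 6·4·5 / (6·7) = 20/7.
r(t) = 12t^2 gives R(s) = 24/s^3.
e_ss = 24/K_a = 24/(20/7) = 8.4.

8.4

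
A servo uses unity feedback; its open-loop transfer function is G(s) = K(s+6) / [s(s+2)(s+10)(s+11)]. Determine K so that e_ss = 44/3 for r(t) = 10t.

G(s) has one factor of s in the denominator, so the system is type 1.
K_v = lim_{s→0} s·G(s) = K·6 / (2·10·11) = (3/110)·K.
e_ss = 10/K_v = 44/3 ⇒ K_v = 15/22 ⇒ K = (15/22)/(3/110) = 25.

25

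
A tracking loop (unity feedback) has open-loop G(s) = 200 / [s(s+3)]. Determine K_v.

200/3

G(s) has one factor of s in the denominator, so the system is type 1.
K_v = lim_{s→0} s·G(s) = 200 / (3) = 200/3.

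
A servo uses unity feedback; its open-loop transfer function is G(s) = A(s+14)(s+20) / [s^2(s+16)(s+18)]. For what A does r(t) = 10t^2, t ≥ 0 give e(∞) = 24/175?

Two free integrators in G(s): this is a type 2 system.
K_a = lim_{s→0} s^2·G(s) = A·14·20 / (16·18) = (35/36)·A.
e_ss = 20/K_a = 24/175 ⇒ K_a = 875/6 ⇒ A = (875/6)/(35/36) = 150.

150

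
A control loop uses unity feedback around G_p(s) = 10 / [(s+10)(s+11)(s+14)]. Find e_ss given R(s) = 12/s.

1848/155

No free integrators in G_p(s): this is a type 0 system.
K_p = lim_{s→0} G_p(s) = 10 / (10·11·14) = 1/154.
e_ss = 12/(1 + K_p) = 12/(155/154) = 1848/155.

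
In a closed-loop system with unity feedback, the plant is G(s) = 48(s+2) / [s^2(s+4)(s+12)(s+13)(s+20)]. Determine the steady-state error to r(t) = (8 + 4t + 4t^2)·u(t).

1040

System type = 2 (two poles at s=0). Taking each input component in turn:
  • 8: tracked with zero error.
  • 4t: tracked with zero error.
  • 4t^2: e_ss = 8/K_a with K_a=1/130 → 1040.
Total e_ss = 1040.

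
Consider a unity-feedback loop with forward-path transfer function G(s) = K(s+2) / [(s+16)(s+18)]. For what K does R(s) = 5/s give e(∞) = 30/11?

120

No free integrators in G(s): this is a type 0 system.
K_p = lim_{s→0} G(s) = K·2 / (16·18) = (1/144)·K.
e_ss = 5/(1 + K_p) = 30/11 ⇒ 1 + (1/144)·K = 11/6 ⇒ K = 120.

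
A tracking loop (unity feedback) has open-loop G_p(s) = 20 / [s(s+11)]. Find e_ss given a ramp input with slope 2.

One free integrator in G_p(s): this is a type 1 system.
K_v = lim_{s→0} s·G_p(s) = 20 / (11) = 20/11.
e_ss = 2/K_v = 2/(20/11) = 1.1.

1.1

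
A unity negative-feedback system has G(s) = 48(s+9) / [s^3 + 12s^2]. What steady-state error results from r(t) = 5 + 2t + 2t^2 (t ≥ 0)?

The denominator has no term below 12s^2 — 2 poles at s=0, type 2. By superposition:
  • 5: tracked with zero error.
  • 2t: tracked with zero error.
  • 2t^2: e_ss = 4/K_a with K_a=36 → 1/9.
Total e_ss = 1/9.

1/9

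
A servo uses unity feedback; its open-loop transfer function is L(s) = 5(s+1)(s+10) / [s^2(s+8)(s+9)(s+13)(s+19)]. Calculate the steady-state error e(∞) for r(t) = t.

0

L(s) has two factors of s in the denominator, so the system is type 2.
A type-2 system has K_v = ∞, so it tracks a ramp input with zero steady-state error.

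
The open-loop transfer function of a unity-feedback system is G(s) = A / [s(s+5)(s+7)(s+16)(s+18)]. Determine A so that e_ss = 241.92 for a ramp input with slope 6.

250

One free integrator in G(s): this is a type 1 system.
K_v = lim_{s→0} s·G(s) = A / (5·7·16·18) = (1/10080)·A.
e_ss = 6/K_v = 241.92 ⇒ K_v = 25/1008 ⇒ A = (25/1008)/(1/10080) = 250.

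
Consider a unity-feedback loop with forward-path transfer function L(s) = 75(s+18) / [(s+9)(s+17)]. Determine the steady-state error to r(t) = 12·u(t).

204/167

L(s) has no factors of s in the denominator, so the system is type 0.
K_p = lim_{s→0} L(s) = 75·18 / (9·17) = 150/17.
e_ss = 12/(1 + K_p) = 12/(167/17) = 204/167.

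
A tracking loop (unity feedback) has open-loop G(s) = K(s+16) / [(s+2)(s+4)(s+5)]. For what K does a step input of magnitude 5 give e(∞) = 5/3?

System type = 0 (no poles at s=0).
K_p = lim_{s→0} G(s) = K·16 / (2·4·5) = 0.4·K.
e_ss = 5/(1 + K_p) = 5/3 ⇒ 1 + 0.4·K = 3 ⇒ K = 5.

5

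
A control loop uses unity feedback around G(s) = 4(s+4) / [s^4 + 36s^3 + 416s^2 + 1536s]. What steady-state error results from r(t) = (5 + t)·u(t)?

The denominator has no term below 1536s — 1 pole at s=0, type 1. Taking each input component in turn:
  • 5: tracked with zero error.
  • t: e_ss = 1/K_v with K_v=1/96 → 96.
Total e_ss = 96.

96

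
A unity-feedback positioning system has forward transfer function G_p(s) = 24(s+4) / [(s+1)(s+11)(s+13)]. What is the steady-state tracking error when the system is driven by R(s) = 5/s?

System type = 0 (no poles at s=0).
K_p = lim_{s→0} G_p(s) = 24·4 / (1·11·13) = 96/143.
e_ss = 5/(1 + K_p) = 5/(239/143) = 715/239.

715/239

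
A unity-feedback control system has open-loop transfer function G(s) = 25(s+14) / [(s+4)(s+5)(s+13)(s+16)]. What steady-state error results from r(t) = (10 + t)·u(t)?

System type = 0 (no poles at s=0). Treating each term separately:
  • 10: e_ss = 10/(1+K_p) with K_p=35/416 → 4160/451.
  • t: a type-0 system cannot track it, e_ss → ∞.
The unbounded component dominates.

infinity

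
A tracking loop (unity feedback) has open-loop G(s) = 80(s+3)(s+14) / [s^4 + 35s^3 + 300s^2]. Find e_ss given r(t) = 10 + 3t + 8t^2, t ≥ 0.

Factoring s^2 from the denominator leaves a polynomial with constant term 300, so the system is type 2. Taking each input component in turn:
  • 10: tracked with zero error.
  • 3t: tracked with zero error.
  • 8t^2: e_ss = 16/K_a with K_a=11.2 → 10/7.
Total e_ss = 10/7.

10/7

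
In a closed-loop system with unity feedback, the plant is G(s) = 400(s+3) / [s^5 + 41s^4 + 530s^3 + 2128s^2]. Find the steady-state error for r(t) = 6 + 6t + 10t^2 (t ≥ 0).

532/15

Factoring s^2 from the denominator leaves a polynomial with constant term 2128, so the system is type 2. Taking each input component in turn:
  • 6: tracked with zero error.
  • 6t: tracked with zero error.
  • 10t^2: e_ss = 20/K_a with K_a=75/133 → 532/15.
Total e_ss = 532/15.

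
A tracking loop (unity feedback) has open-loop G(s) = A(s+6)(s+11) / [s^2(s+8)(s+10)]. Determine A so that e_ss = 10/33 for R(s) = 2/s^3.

The open loop has two poles at the origin → type 2 system.
K_a = lim_{s→0} s^2·G(s) = A·6·11 / (8·10) = 0.825·A.
e_ss = 2/K_a = 10/33 ⇒ K_a = 6.6 ⇒ A = 6.6/0.825 = 8.

8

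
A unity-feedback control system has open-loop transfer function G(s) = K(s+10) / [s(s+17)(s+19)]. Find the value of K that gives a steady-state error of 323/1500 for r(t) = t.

One free integrator in G(s): this is a type 1 system.
K_v = lim_{s→0} s·G(s) = K·10 / (17·19) = (10/323)·K.
e_ss = 1/K_v = 323/1500 ⇒ K_v = 1500/323 ⇒ K = (1500/323)/(10/323) = 150.

150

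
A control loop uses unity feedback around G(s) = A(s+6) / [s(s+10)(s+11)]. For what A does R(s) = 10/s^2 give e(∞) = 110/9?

One free integrator in G(s): this is a type 1 system.
K_v = lim_{s→0} s·G(s) = A·6 / (10·11) = (3/55)·A.
e_ss = 10/K_v = 110/9 ⇒ K_v = 9/11 ⇒ A = (9/11)/(3/55) = 15.

15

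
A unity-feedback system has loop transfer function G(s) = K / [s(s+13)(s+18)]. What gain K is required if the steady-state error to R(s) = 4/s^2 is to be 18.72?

50

One free integrator in G(s): this is a type 1 system.
K_v = lim_{s→0} s·G(s) = K / (13·18) = (1/234)·K.
e_ss = 4/K_v = 18.72 ⇒ K_v = 25/117 ⇒ K = (25/117)/(1/234) = 50.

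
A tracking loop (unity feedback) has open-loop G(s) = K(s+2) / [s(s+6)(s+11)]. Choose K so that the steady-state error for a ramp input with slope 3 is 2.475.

40

The open loop has one pole at the origin → type 1 system.
K_v = lim_{s→0} s·G(s) = K·2 / (6·11) = (1/33)·K.
e_ss = 3/K_v = 2.475 ⇒ K_v = 40/33 ⇒ K = (40/33)/(1/33) = 40.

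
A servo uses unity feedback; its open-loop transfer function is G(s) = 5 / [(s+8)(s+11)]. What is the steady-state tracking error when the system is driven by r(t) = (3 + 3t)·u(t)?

No free integrators in G(s): this is a type 0 system. By superposition:
  • 3: e_ss = 3/(1+K_p) with K_p=5/88 → 88/31.
  • 3t: a type-0 system cannot track it, e_ss → ∞.
The unbounded component dominates.

infinity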